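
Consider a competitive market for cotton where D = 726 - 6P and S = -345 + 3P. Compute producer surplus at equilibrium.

Equilibrium: 726 - 6P = -345 + 3P gives P* = 119, Q* = 12.
Supply starts at P = 115 (where S = 0).
PS = ½(119 − 115)(12) = 24.

Producer surplus = 24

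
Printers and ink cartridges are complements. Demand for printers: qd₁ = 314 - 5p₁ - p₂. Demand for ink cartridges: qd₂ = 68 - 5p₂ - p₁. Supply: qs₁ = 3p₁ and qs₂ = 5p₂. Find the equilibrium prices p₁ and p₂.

Market 1: 314 - 5p₁ - p₂ = 3p₁ → 8p₁ + p₂ = 314.
Market 2: 10p₂ + p₁ = 68.
Eliminating p₂: 10×(1) − 1×(2) gives 79p₁ = 3072, so p₁ = 3072/79.
Back-substitute into (2): p₂ = (68 − 1×3072/79) / 10 = 230/79.

p₁ = 3072/79, p₂ = 230/79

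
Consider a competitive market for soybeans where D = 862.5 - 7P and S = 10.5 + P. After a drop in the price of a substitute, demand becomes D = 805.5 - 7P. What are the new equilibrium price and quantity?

P' = 99.375, Q' = 109.875

Original equilibrium: P* = 106.5, Q* = 117.
New equilibrium: 805.5 - 7P = 10.5 + P, so 795 = 8P and P' = 99.375; Q' = 805.5 − 7(99.375) = 109.875.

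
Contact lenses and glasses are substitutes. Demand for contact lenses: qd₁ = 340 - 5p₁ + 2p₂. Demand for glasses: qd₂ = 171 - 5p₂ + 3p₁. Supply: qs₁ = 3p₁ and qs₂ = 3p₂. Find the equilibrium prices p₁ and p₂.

p₁ = 1531/29, p₂ = 1194/29

Market 1: 340 - 5p₁ + 2p₂ = 3p₁ → 8p₁ - 2p₂ = 340.
Market 2: 8p₂ - 3p₁ = 171.
Eliminating p₂: 8×(1) + 2×(2) gives 58p₁ = 3062, so p₁ = 1531/29.
Back-substitute into (2): p₂ = (171 + 3×1531/29) / 8 = 1194/29.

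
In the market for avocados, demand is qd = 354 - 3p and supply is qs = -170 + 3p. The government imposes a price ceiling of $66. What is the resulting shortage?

Equilibrium price would be p* = 262/3, so the ceiling at 66 binds.
At p = 66: qd = 354 − 3(66) = 156, qs = -170 + 3(66) = 28.
Shortage = 156 − 28 = 128.

Shortage = 128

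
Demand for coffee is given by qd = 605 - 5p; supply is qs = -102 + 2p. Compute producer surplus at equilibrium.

Producer surplus = 2500

Equilibrium: 605 - 5p = -102 + 2p gives p* = 101, q* = 100.
Supply starts at p = 51 (where qs = 0).
PS = ½(101 − 51)(100) = 2500.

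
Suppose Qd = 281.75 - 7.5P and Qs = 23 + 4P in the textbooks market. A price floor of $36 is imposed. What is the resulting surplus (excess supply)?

Surplus = 155.25

Equilibrium price would be P* = 22.5, so the floor at 36 binds.
At P = 36: Qd = 11.75, Qs = 167.
Surplus = 167 − 11.75 = 155.25.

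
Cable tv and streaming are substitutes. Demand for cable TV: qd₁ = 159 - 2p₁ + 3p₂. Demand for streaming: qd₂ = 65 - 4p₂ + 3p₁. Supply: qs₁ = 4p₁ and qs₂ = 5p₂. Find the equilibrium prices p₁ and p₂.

Market 1: 159 - 2p₁ + 3p₂ = 4p₁ → 6p₁ - 3p₂ = 159.
Market 2: 9p₂ - 3p₁ = 65.
Eliminating p₂: 9×(1) + 3×(2) gives 45p₁ = 1626, so p₁ = 542/15.
Back-substitute into (2): p₂ = (65 + 3×542/15) / 9 = 289/15.

p₁ = 542/15, p₂ = 289/15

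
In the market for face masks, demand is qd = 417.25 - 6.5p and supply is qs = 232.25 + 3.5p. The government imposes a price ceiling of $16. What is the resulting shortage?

Shortage = 25

Equilibrium price would be p* = 18.5, so the ceiling at 16 binds.
At p = 16: qd = 417.25 − 6.5(16) = 313.25, qs = 232.25 + 3.5(16) = 288.25.
Shortage = 313.25 − 288.25 = 25.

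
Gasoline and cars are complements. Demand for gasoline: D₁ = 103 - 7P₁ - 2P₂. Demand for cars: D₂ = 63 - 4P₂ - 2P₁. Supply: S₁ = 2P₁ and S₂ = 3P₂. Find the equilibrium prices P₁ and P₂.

Market 1: 103 - 7P₁ - 2P₂ = 2P₁ → 9P₁ + 2P₂ = 103.
Market 2: 7P₂ + 2P₁ = 63.
Eliminating P₂: 7×(1) − 2×(2) gives 59P₁ = 595, so P₁ = 595/59.
Back-substitute into (2): P₂ = (63 − 2×595/59) / 7 = 361/59.

P₁ = 595/59, P₂ = 361/59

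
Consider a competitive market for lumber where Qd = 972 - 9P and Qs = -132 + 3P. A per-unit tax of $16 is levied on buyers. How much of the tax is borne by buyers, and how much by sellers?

Pre-tax equilibrium: P* = 92, Q* = 144.
Tax on buyers shifts demand to Qd = 972 − 9(P + 16) = 828 - 9P.
828 - 9P = -132 + 3P gives seller price Ps = 80; buyers pay Pb = 80 + 16 = 96.
New quantity: Q = 972 − 9(96) = 108.
Buyer burden = 96 − 92 = 4; seller burden = 92 − 80 = 12.

Buyers bear $4, sellers bear $12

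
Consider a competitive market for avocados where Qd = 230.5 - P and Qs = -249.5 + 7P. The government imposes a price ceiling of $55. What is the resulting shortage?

Equilibrium price would be P* = 60, so the ceiling at 55 binds.
At P = 55: Qd = 230.5 − 1(55) = 175.5, Qs = -249.5 + 7(55) = 135.5.
Shortage = 175.5 − 135.5 = 40.

Shortage = 40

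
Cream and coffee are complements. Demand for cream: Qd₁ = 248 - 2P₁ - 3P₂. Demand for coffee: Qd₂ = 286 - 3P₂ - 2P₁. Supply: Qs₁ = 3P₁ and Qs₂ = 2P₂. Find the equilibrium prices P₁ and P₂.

Market 1: 248 - 2P₁ - 3P₂ = 3P₁ → 5P₁ + 3P₂ = 248.
Market 2: 5P₂ + 2P₁ = 286.
Eliminating P₂: 5×(1) − 3×(2) gives 19P₁ = 382, so P₁ = 382/19.
Back-substitute into (2): P₂ = (286 − 2×382/19) / 5 = 934/19.

P₁ = 382/19, P₂ = 934/19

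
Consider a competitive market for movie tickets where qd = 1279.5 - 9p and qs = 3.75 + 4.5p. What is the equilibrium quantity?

q* = 429

Set qd = qs: 1279.5 - 9p = 3.75 + 4.5p.
1275.75 = 13.5p, so p* = 94.5.
q* = 1279.5 − 9(94.5) = 429.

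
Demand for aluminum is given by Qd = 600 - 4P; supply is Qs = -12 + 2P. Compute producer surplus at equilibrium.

Equilibrium: 600 - 4P = -12 + 2P gives P* = 102, Q* = 192.
Supply starts at P = 6 (where Qs = 0).
PS = ½(102 − 6)(192) = 9216.

Producer surplus = 9216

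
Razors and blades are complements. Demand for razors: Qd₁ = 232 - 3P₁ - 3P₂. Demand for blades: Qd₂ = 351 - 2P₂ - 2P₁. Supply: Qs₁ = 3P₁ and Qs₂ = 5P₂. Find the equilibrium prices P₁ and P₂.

P₁ = 571/36, P₂ = 821/18

Market 1: 232 - 3P₁ - 3P₂ = 3P₁ → 6P₁ + 3P₂ = 232.
Market 2: 7P₂ + 2P₁ = 351.
Eliminating P₂: 7×(1) − 3×(2) gives 36P₁ = 571, so P₁ = 571/36.
Back-substitute into (2): P₂ = (351 − 2×571/36) / 7 = 821/18.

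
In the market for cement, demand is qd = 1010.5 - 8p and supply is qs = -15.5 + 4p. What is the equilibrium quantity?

Set qd = qs: 1010.5 - 8p = -15.5 + 4p.
1026 = 12p, so p* = 85.5.
q* = 1010.5 − 8(85.5) = 326.5.

q* = 326.5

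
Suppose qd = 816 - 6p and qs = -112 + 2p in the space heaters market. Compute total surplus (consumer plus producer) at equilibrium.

Total surplus = 4800

Equilibrium: 816 - 6p = -112 + 2p gives p* = 116, q* = 120.
Demand choke price: p = 136; supply starts at p = 56.
CS = ½(136 − 116)(120) = 1200; PS = ½(116 − 56)(120) = 3600.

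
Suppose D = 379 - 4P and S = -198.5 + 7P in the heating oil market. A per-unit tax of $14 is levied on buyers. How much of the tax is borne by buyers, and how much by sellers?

Buyers bear 98/11, sellers bear 56/11

Pre-tax equilibrium: P* = 52.5, Q* = 169.
Tax on buyers shifts demand to D = 379 − 4(P + 14) = 323 - 4P.
323 - 4P = -198.5 + 7P gives seller price Ps = 1043/22; buyers pay Pb = 1043/22 + 14 = 1351/22.
New quantity: Q = 379 − 4(1351/22) = 1467/11.
Buyer burden = 1351/22 − 52.5 = 98/11; seller burden = 52.5 − 1043/22 = 56/11.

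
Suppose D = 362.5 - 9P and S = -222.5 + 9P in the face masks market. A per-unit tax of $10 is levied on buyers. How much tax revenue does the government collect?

Pre-tax equilibrium: P* = 32.5, Q* = 70.
Tax on buyers shifts demand to D = 362.5 − 9(P + 10) = 272.5 - 9P.
272.5 - 9P = -222.5 + 9P gives seller price Ps = 27.5; buyers pay Pb = 27.5 + 10 = 37.5.
New quantity: Q = 362.5 − 9(37.5) = 25.
Revenue = 10 × 25 = 250.

Tax revenue = 250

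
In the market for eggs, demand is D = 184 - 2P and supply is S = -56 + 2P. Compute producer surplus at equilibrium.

Producer surplus = 1024

Equilibrium: 184 - 2P = -56 + 2P gives P* = 60, Q* = 64.
Supply starts at P = 28 (where S = 0).
PS = ½(60 − 28)(64) = 1024.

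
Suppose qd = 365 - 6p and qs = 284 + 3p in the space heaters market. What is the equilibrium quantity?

Set qd = qs: 365 - 6p = 284 + 3p.
81 = 9p, so p* = 9.
q* = 365 − 6(9) = 311.

q* = 311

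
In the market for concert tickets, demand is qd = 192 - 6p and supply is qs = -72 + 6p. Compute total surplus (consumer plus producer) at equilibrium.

Equilibrium: 192 - 6p = -72 + 6p gives p* = 22, q* = 60.
Demand choke price: p = 32; supply starts at p = 12.
CS = ½(32 − 22)(60) = 300; PS = ½(22 − 12)(60) = 300.

Total surplus = 600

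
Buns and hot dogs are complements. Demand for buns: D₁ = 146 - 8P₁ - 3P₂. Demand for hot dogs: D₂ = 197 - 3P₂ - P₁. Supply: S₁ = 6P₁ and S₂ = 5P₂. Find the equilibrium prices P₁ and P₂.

Market 1: 146 - 8P₁ - 3P₂ = 6P₁ → 14P₁ + 3P₂ = 146.
Market 2: 8P₂ + P₁ = 197.
Eliminating P₂: 8×(1) − 3×(2) gives 109P₁ = 577, so P₁ = 577/109.
Back-substitute into (2): P₂ = (197 − 1×577/109) / 8 = 2612/109.

P₁ = 577/109, P₂ = 2612/109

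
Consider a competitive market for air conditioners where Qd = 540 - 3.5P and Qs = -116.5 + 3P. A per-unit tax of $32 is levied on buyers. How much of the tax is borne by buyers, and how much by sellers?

Pre-tax equilibrium: P* = 101, Q* = 186.5.
Tax on buyers shifts demand to Qd = 540 − 3.5(P + 32) = 428 - 3.5P.
428 - 3.5P = -116.5 + 3P gives seller price Ps = 1089/13; buyers pay Pb = 1089/13 + 32 = 1505/13.
New quantity: Q = 540 − 3.5(1505/13) = 3505/26.
Buyer burden = 1505/13 − 101 = 192/13; seller burden = 101 − 1089/13 = 224/13.

Buyers bear 192/13, sellers bear 224/13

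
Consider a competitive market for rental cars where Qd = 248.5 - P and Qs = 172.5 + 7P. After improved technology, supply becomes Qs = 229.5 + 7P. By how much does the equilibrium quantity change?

Original equilibrium: P* = 9.5, Q* = 239.
New equilibrium: 248.5 - P = 229.5 + 7P, so 19 = 8P and P' = 2.375; Q' = 248.5 − 1(2.375) = 246.125.
Change in quantity: 246.125 − 239 = 7.125.

ΔQ = 7.125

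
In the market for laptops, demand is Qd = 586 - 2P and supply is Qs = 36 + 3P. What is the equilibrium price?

P* = 110

Set Qd = Qs: 586 - 2P = 36 + 3P.
550 = 5P, so P* = 110.
Q* = 586 − 2(110) = 366.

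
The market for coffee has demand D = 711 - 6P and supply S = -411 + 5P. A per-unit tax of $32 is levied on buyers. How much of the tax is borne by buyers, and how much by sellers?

Buyers bear 160/11, sellers bear 192/11

Pre-tax equilibrium: P* = 102, Q* = 99.
Tax on buyers shifts demand to D = 711 − 6(P + 32) = 519 - 6P.
519 - 6P = -411 + 5P gives seller price Ps = 930/11; buyers pay Pb = 930/11 + 32 = 1282/11.
New quantity: Q = 711 − 6(1282/11) = 129/11.
Buyer burden = 1282/11 − 102 = 160/11; seller burden = 102 − 930/11 = 192/11.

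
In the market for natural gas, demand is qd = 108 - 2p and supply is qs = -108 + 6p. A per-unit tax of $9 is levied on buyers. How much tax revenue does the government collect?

Pre-tax equilibrium: p* = 27, q* = 54.
Tax on buyers shifts demand to qd = 108 − 2(p + 9) = 90 - 2p.
90 - 2p = -108 + 6p gives seller price ps = 24.75; buyers pay pb = 24.75 + 9 = 33.75.
New quantity: q = 108 − 2(33.75) = 40.5.
Revenue = 9 × 40.5 = 364.5.

Tax revenue = 364.5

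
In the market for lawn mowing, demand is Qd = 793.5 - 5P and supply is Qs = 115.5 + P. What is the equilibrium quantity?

Set Qd = Qs: 793.5 - 5P = 115.5 + P.
678 = 6P, so P* = 113.
Q* = 793.5 − 5(113) = 228.5.

Q* = 228.5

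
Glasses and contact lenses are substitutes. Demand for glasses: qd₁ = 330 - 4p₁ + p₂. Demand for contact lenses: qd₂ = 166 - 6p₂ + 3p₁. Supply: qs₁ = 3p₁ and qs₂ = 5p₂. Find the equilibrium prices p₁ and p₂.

p₁ = 1898/37, p₂ = 1076/37

Market 1: 330 - 4p₁ + p₂ = 3p₁ → 7p₁ - p₂ = 330.
Market 2: 11p₂ - 3p₁ = 166.
Eliminating p₂: 11×(1) + 1×(2) gives 74p₁ = 3796, so p₁ = 1898/37.
Back-substitute into (2): p₂ = (166 + 3×1898/37) / 11 = 1076/37.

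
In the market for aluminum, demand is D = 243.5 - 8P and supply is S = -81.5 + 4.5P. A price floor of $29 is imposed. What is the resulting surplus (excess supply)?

Surplus = 37.5

Equilibrium price would be P* = 26, so the floor at 29 binds.
At P = 29: D = 11.5, S = 49.
Surplus = 49 − 11.5 = 37.5.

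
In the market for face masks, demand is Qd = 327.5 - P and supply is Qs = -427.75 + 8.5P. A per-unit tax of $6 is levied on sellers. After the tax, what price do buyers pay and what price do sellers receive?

Pre-tax equilibrium: P* = 79.5, Q* = 248.
Tax on sellers shifts supply to Qs = -427.75 + 8.5(P − 6) = -478.75 + 8.5P.
327.5 - P = -478.75 + 8.5P gives buyer price Pb = 3225/38; sellers receive Ps = 3225/38 − 6 = 2997/38.
New quantity: Q = 327.5 − 1(3225/38) = 4610/19.

Buyers pay 3225/38, sellers receive 2997/38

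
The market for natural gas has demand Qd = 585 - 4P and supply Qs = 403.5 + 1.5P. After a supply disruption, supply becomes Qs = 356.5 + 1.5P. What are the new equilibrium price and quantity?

P' = 457/11, Q' = 4607/11

Original equilibrium: P* = 33, Q* = 453.
New equilibrium: 585 - 4P = 356.5 + 1.5P, so 228.5 = 5.5P and P' = 457/11; Q' = 585 − 4(457/11) = 4607/11.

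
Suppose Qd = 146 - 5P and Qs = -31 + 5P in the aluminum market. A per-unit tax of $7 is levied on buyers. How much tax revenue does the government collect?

Tax revenue = 280

Pre-tax equilibrium: P* = 17.7, Q* = 57.5.
Tax on buyers shifts demand to Qd = 146 − 5(P + 7) = 111 - 5P.
111 - 5P = -31 + 5P gives seller price Ps = 14.2; buyers pay Pb = 14.2 + 7 = 21.2.
New quantity: Q = 146 − 5(21.2) = 40.
Revenue = 7 × 40 = 280.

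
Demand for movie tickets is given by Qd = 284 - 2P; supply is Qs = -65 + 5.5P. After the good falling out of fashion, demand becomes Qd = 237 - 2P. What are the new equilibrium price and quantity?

Original equilibrium: P* = 698/15, Q* = 2864/15.
New equilibrium: 237 - 2P = -65 + 5.5P, so 302 = 7.5P and P' = 604/15; Q' = 237 − 2(604/15) = 2347/15.

P' = 604/15, Q' = 2347/15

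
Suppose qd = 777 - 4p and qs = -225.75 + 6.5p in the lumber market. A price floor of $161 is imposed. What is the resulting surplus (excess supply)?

Equilibrium price would be p* = 95.5, so the floor at 161 binds.
At p = 161: qd = 133, qs = 820.75.
Surplus = 820.75 − 133 = 687.75.

Surplus = 687.75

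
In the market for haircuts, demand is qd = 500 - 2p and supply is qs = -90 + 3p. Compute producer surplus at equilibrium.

Equilibrium: 500 - 2p = -90 + 3p gives p* = 118, q* = 264.
Supply starts at p = 30 (where qs = 0).
PS = ½(118 − 30)(264) = 11616.

Producer surplus = 11616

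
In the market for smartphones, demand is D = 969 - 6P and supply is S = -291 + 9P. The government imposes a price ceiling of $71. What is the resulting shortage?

Equilibrium price would be P* = 84, so the ceiling at 71 binds.
At P = 71: D = 969 − 6(71) = 543, S = -291 + 9(71) = 348.
Shortage = 543 − 348 = 195.

Shortage = 195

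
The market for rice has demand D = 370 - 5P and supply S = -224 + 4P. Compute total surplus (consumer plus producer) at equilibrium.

Equilibrium: 370 - 5P = -224 + 4P gives P* = 66, Q* = 40.
Demand choke price: P = 74; supply starts at P = 56.
CS = ½(74 − 66)(40) = 160; PS = ½(66 − 56)(40) = 200.

Total surplus = 360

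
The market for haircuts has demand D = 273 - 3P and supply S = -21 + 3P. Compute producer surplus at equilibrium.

Producer surplus = 2646

Equilibrium: 273 - 3P = -21 + 3P gives P* = 49, Q* = 126.
Supply starts at P = 7 (where S = 0).
PS = ½(49 − 7)(126) = 2646.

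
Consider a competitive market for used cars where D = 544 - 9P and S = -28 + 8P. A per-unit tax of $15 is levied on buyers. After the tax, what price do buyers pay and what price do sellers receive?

Pre-tax equilibrium: P* = 572/17, Q* = 4100/17.
Tax on buyers shifts demand to D = 544 − 9(P + 15) = 409 - 9P.
409 - 9P = -28 + 8P gives seller price Ps = 437/17; buyers pay Pb = 437/17 + 15 = 692/17.
New quantity: Q = 544 − 9(692/17) = 3020/17.

Buyers pay 692/17, sellers receive 437/17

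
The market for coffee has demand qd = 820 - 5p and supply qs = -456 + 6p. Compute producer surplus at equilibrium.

Equilibrium: 820 - 5p = -456 + 6p gives p* = 116, q* = 240.
Supply starts at p = 76 (where qs = 0).
PS = ½(116 − 76)(240) = 4800.

Producer surplus = 4800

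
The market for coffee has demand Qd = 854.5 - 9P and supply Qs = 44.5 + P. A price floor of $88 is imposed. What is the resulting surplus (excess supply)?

Equilibrium price would be P* = 81, so the floor at 88 binds.
At P = 88: Qd = 62.5, Qs = 132.5.
Surplus = 132.5 − 62.5 = 70.

Surplus = 70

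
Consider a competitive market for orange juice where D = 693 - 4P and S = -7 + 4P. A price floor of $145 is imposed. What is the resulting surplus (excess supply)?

Surplus = 460

Equilibrium price would be P* = 87.5, so the floor at 145 binds.
At P = 145: D = 113, S = 573.
Surplus = 573 − 113 = 460.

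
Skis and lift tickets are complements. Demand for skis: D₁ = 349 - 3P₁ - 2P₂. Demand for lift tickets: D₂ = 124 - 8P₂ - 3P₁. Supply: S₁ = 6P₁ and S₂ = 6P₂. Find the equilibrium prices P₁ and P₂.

P₁ = 38.65, P₂ = 0.575

Market 1: 349 - 3P₁ - 2P₂ = 6P₁ → 9P₁ + 2P₂ = 349.
Market 2: 14P₂ + 3P₁ = 124.
Eliminating P₂: 14×(1) − 2×(2) gives 120P₁ = 4638, so P₁ = 38.65.
Back-substitute into (2): P₂ = (124 − 3×38.65) / 14 = 0.575.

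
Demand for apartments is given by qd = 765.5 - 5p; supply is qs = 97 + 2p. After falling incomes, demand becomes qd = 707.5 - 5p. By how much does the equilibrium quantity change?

Original equilibrium: p* = 95.5, q* = 288.
New equilibrium: 707.5 - 5p = 97 + 2p, so 610.5 = 7p and p' = 1221/14; q' = 707.5 − 5(1221/14) = 1900/7.
Change in quantity: 1900/7 − 288 = -116/7.

Δq = -116/7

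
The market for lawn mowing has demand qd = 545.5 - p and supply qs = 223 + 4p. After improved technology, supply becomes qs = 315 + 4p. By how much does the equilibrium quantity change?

Original equilibrium: p* = 64.5, q* = 481.
New equilibrium: 545.5 - p = 315 + 4p, so 230.5 = 5p and p' = 46.1; q' = 545.5 − 1(46.1) = 499.4.
Change in quantity: 499.4 − 481 = 18.4.

Δq = 18.4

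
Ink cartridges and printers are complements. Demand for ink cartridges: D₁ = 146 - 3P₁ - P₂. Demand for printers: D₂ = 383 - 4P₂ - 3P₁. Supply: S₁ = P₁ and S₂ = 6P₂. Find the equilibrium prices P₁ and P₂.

Market 1: 146 - 3P₁ - P₂ = P₁ → 4P₁ + P₂ = 146.
Market 2: 10P₂ + 3P₁ = 383.
Eliminating P₂: 10×(1) − 1×(2) gives 37P₁ = 1077, so P₁ = 1077/37.
Back-substitute into (2): P₂ = (383 − 3×1077/37) / 10 = 1094/37.

P₁ = 1077/37, P₂ = 1094/37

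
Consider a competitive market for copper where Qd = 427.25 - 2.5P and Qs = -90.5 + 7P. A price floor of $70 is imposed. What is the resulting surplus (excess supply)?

Surplus = 147.25

Equilibrium price would be P* = 54.5, so the floor at 70 binds.
At P = 70: Qd = 252.25, Qs = 399.5.
Surplus = 399.5 − 252.25 = 147.25.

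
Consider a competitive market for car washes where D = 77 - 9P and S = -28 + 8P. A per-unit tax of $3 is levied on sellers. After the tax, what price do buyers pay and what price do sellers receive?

Pre-tax equilibrium: P* = 105/17, Q* = 364/17.
Tax on sellers shifts supply to S = -28 + 8(P − 3) = -52 + 8P.
77 - 9P = -52 + 8P gives buyer price Pb = 129/17; sellers receive Ps = 129/17 − 3 = 78/17.
New quantity: Q = 77 − 9(129/17) = 148/17.

Buyers pay 129/17, sellers receive 78/17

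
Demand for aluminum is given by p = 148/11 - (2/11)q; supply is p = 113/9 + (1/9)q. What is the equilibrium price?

Set the two price expressions equal: 148/11 - (2/11)q = 113/9 + (1/9)q.
89/99 = (29/99)q, so q* = 89/29.
p* = 148/11 − (2/11)(89/29) = 374/29.

p* = 374/29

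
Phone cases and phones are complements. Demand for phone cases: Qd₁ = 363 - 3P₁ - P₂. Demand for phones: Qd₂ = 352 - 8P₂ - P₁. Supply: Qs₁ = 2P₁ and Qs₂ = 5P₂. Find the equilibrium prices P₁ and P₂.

P₁ = 68.234375, P₂ = 21.828125

Market 1: 363 - 3P₁ - P₂ = 2P₁ → 5P₁ + P₂ = 363.
Market 2: 13P₂ + P₁ = 352.
Eliminating P₂: 13×(1) − 1×(2) gives 64P₁ = 4367, so P₁ = 68.234375.
Back-substitute into (2): P₂ = (352 − 1×68.234375) / 13 = 21.828125.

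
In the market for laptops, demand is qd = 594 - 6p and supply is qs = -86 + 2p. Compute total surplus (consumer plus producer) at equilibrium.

Equilibrium: 594 - 6p = -86 + 2p gives p* = 85, q* = 84.
Demand choke price: p = 99; supply starts at p = 43.
CS = ½(99 − 85)(84) = 588; PS = ½(85 − 43)(84) = 1764.

Total surplus = 2352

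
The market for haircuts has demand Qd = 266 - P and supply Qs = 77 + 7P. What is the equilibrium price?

P* = 23.625

Set Qd = Qs: 266 - P = 77 + 7P.
189 = 8P, so P* = 23.625.
Q* = 266 − 1(23.625) = 242.375.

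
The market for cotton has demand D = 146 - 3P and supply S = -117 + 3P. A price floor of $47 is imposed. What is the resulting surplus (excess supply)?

Surplus = 19

Equilibrium price would be P* = 263/6, so the floor at 47 binds.
At P = 47: D = 5, S = 24.
Surplus = 24 − 5 = 19.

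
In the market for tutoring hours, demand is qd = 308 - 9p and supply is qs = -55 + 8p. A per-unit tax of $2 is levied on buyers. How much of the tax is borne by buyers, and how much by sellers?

Buyers bear 16/17, sellers bear 18/17

Pre-tax equilibrium: p* = 363/17, q* = 1969/17.
Tax on buyers shifts demand to qd = 308 − 9(p + 2) = 290 - 9p.
290 - 9p = -55 + 8p gives seller price ps = 345/17; buyers pay pb = 345/17 + 2 = 379/17.
New quantity: q = 308 − 9(379/17) = 1825/17.
Buyer burden = 379/17 − 363/17 = 16/17; seller burden = 363/17 − 345/17 = 18/17.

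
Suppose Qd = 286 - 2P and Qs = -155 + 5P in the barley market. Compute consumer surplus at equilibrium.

Equilibrium: 286 - 2P = -155 + 5P gives P* = 63, Q* = 160.
Demand choke price (Qd = 0): P = 143.
CS = ½(143 − 63)(160) = 6400.

Consumer surplus = 6400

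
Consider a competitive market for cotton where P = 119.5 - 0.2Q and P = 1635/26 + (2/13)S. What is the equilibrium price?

Set the two price expressions equal: 119.5 - 0.2Q = 1635/26 + (2/13)Q.
736/13 = (23/65)Q, so Q* = 160.
P* = 119.5 − (0.2)(160) = 87.5.

P* = 87.5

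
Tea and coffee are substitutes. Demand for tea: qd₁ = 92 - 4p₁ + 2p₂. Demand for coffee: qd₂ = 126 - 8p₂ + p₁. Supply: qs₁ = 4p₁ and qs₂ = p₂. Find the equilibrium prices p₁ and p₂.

Market 1: 92 - 4p₁ + 2p₂ = 4p₁ → 8p₁ - 2p₂ = 92.
Market 2: 9p₂ - p₁ = 126.
Eliminating p₂: 9×(1) + 2×(2) gives 70p₁ = 1080, so p₁ = 108/7.
Back-substitute into (2): p₂ = (126 + 1×108/7) / 9 = 110/7.

p₁ = 108/7, p₂ = 110/7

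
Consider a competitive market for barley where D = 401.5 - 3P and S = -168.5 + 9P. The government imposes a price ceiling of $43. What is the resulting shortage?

Equilibrium price would be P* = 47.5, so the ceiling at 43 binds.
At P = 43: D = 401.5 − 3(43) = 272.5, S = -168.5 + 9(43) = 218.5.
Shortage = 272.5 − 218.5 = 54.

Shortage = 54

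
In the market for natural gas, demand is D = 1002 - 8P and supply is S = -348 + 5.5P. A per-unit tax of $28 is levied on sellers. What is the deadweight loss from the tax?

Pre-tax equilibrium: P* = 100, Q* = 202.
Tax on sellers shifts supply to S = -348 + 5.5(P − 28) = -502 + 5.5P.
1002 - 8P = -502 + 5.5P gives buyer price Pb = 3008/27; sellers receive Ps = 3008/27 − 28 = 2252/27.
New quantity: Q = 1002 − 8(3008/27) = 2990/27.
DWL = ½ × 28 × (202 − 2990/27) = 34496/27.

Deadweight loss = 34496/27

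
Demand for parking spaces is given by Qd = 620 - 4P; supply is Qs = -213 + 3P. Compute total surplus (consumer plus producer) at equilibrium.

Total surplus = 6048

Equilibrium: 620 - 4P = -213 + 3P gives P* = 119, Q* = 144.
Demand choke price: P = 155; supply starts at P = 71.
CS = ½(155 − 119)(144) = 2592; PS = ½(119 − 71)(144) = 3456.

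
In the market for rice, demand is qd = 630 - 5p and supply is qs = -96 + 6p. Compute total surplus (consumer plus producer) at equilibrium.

Total surplus = 16500

Equilibrium: 630 - 5p = -96 + 6p gives p* = 66, q* = 300.
Demand choke price: p = 126; supply starts at p = 16.
CS = ½(126 − 66)(300) = 9000; PS = ½(66 − 16)(300) = 7500.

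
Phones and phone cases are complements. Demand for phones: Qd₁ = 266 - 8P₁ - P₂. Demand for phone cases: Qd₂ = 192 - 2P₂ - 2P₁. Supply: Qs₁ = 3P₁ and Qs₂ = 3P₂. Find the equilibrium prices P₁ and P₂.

P₁ = 1138/53, P₂ = 1580/53

Market 1: 266 - 8P₁ - P₂ = 3P₁ → 11P₁ + P₂ = 266.
Market 2: 5P₂ + 2P₁ = 192.
Eliminating P₂: 5×(1) − 1×(2) gives 53P₁ = 1138, so P₁ = 1138/53.
Back-substitute into (2): P₂ = (192 − 2×1138/53) / 5 = 1580/53.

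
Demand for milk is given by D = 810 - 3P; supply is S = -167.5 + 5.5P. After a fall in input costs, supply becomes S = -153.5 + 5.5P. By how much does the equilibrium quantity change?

ΔQ = 84/17

Original equilibrium: P* = 115, Q* = 465.
New equilibrium: 810 - 3P = -153.5 + 5.5P, so 963.5 = 8.5P and P' = 1927/17; Q' = 810 − 3(1927/17) = 7989/17.
Change in quantity: 7989/17 − 465 = 84/17.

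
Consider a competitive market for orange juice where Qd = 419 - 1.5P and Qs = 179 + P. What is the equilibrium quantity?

Q* = 275

Set Qd = Qs: 419 - 1.5P = 179 + P.
240 = 2.5P, so P* = 96.
Q* = 419 − 1.5(96) = 275.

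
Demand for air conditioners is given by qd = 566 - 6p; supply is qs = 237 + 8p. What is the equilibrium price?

Set qd = qs: 566 - 6p = 237 + 8p.
329 = 14p, so p* = 23.5.
q* = 566 − 6(23.5) = 425.

p* = 23.5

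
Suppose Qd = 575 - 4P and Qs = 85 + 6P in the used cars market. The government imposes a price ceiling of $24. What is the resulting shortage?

Shortage = 250

Equilibrium price would be P* = 49, so the ceiling at 24 binds.
At P = 24: Qd = 575 − 4(24) = 479, Qs = 85 + 6(24) = 229.
Shortage = 479 − 229 = 250.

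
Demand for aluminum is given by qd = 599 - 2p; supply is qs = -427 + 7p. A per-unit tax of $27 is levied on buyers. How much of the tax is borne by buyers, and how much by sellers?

Buyers bear $21, sellers bear $6

Pre-tax equilibrium: p* = 114, q* = 371.
Tax on buyers shifts demand to qd = 599 − 2(p + 27) = 545 - 2p.
545 - 2p = -427 + 7p gives seller price ps = 108; buyers pay pb = 108 + 27 = 135.
New quantity: q = 599 − 2(135) = 329.
Buyer burden = 135 − 114 = 21; seller burden = 114 − 108 = 6.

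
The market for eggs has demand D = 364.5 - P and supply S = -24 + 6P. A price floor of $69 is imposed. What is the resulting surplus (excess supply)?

Equilibrium price would be P* = 55.5, so the floor at 69 binds.
At P = 69: D = 295.5, S = 390.
Surplus = 390 − 295.5 = 94.5.

Surplus = 94.5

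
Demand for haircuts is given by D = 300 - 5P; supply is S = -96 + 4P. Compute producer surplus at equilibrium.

Equilibrium: 300 - 5P = -96 + 4P gives P* = 44, Q* = 80.
Supply starts at P = 24 (where S = 0).
PS = ½(44 − 24)(80) = 800.

Producer surplus = 800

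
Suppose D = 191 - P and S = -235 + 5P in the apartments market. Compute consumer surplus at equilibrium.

Consumer surplus = 7200

Equilibrium: 191 - P = -235 + 5P gives P* = 71, Q* = 120.
Demand choke price (D = 0): P = 191.
CS = ½(191 − 71)(120) = 7200.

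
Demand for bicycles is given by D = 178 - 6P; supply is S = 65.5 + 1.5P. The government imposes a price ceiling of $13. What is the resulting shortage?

Equilibrium price would be P* = 15, so the ceiling at 13 binds.
At P = 13: D = 178 − 6(13) = 100, S = 65.5 + 1.5(13) = 85.
Shortage = 100 − 85 = 15.

Shortage = 15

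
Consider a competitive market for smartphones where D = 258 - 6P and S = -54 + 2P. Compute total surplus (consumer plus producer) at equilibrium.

Total surplus = 192

Equilibrium: 258 - 6P = -54 + 2P gives P* = 39, Q* = 24.
Demand choke price: P = 43; supply starts at P = 27.
CS = ½(43 − 39)(24) = 48; PS = ½(39 − 27)(24) = 144.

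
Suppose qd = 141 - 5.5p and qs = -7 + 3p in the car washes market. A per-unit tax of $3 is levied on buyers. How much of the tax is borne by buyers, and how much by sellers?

Buyers bear 18/17, sellers bear 33/17

Pre-tax equilibrium: p* = 296/17, q* = 769/17.
Tax on buyers shifts demand to qd = 141 − 5.5(p + 3) = 124.5 - 5.5p.
124.5 - 5.5p = -7 + 3p gives seller price ps = 263/17; buyers pay pb = 263/17 + 3 = 314/17.
New quantity: q = 141 − 5.5(314/17) = 670/17.
Buyer burden = 314/17 − 296/17 = 18/17; seller burden = 296/17 − 263/17 = 33/17.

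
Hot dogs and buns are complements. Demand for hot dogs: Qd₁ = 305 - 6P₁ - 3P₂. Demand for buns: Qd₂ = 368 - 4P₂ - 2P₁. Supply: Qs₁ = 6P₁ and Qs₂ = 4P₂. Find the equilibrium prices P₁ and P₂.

Market 1: 305 - 6P₁ - 3P₂ = 6P₁ → 12P₁ + 3P₂ = 305.
Market 2: 8P₂ + 2P₁ = 368.
Eliminating P₂: 8×(1) − 3×(2) gives 90P₁ = 1336, so P₁ = 668/45.
Back-substitute into (2): P₂ = (368 − 2×668/45) / 8 = 1903/45.

P₁ = 668/45, P₂ = 1903/45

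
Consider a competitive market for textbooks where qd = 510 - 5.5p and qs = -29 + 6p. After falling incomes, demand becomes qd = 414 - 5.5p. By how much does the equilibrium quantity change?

Δq = -1152/23

Original equilibrium: p* = 1078/23, q* = 5801/23.
New equilibrium: 414 - 5.5p = -29 + 6p, so 443 = 11.5p and p' = 886/23; q' = 414 − 5.5(886/23) = 4649/23.
Change in quantity: 4649/23 − 5801/23 = -1152/23.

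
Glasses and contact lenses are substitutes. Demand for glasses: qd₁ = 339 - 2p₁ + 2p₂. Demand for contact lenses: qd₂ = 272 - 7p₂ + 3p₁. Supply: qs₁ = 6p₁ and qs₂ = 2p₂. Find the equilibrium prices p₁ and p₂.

p₁ = 3595/66, p₂ = 3193/66

Market 1: 339 - 2p₁ + 2p₂ = 6p₁ → 8p₁ - 2p₂ = 339.
Market 2: 9p₂ - 3p₁ = 272.
Eliminating p₂: 9×(1) + 2×(2) gives 66p₁ = 3595, so p₁ = 3595/66.
Back-substitute into (2): p₂ = (272 + 3×3595/66) / 9 = 3193/66.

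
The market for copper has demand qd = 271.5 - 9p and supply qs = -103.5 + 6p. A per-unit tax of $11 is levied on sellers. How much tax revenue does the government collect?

Tax revenue = 75.9

Pre-tax equilibrium: p* = 25, q* = 46.5.
Tax on sellers shifts supply to qs = -103.5 + 6(p − 11) = -169.5 + 6p.
271.5 - 9p = -169.5 + 6p gives buyer price pb = 29.4; sellers receive ps = 29.4 − 11 = 18.4.
New quantity: q = 271.5 − 9(29.4) = 6.9.
Revenue = 11 × 6.9 = 75.9.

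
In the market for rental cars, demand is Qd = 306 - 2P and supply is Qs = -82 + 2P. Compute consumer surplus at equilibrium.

Consumer surplus = 3136

Equilibrium: 306 - 2P = -82 + 2P gives P* = 97, Q* = 112.
Demand choke price (Qd = 0): P = 153.
CS = ½(153 − 97)(112) = 3136.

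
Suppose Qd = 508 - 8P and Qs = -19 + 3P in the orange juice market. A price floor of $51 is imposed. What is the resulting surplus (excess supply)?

Surplus = 34

Equilibrium price would be P* = 527/11, so the floor at 51 binds.
At P = 51: Qd = 100, Qs = 134.
Surplus = 134 − 100 = 34.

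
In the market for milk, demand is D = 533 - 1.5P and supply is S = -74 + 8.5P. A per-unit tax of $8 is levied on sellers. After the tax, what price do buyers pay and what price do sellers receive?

Pre-tax equilibrium: P* = 60.7, Q* = 441.95.
Tax on sellers shifts supply to S = -74 + 8.5(P − 8) = -142 + 8.5P.
533 - 1.5P = -142 + 8.5P gives buyer price Pb = 67.5; sellers receive Ps = 67.5 − 8 = 59.5.
New quantity: Q = 533 − 1.5(67.5) = 431.75.

Buyers pay $67.5, sellers receive $59.5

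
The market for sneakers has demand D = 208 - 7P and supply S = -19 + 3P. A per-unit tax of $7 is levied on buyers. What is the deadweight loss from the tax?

Deadweight loss = 51.45

Pre-tax equilibrium: P* = 22.7, Q* = 49.1.
Tax on buyers shifts demand to D = 208 − 7(P + 7) = 159 - 7P.
159 - 7P = -19 + 3P gives seller price Ps = 17.8; buyers pay Pb = 17.8 + 7 = 24.8.
New quantity: Q = 208 − 7(24.8) = 34.4.
DWL = ½ × 7 × (49.1 − 34.4) = 51.45.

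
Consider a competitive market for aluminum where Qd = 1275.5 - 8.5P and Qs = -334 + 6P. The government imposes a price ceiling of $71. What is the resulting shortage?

Shortage = 580

Equilibrium price would be P* = 111, so the ceiling at 71 binds.
At P = 71: Qd = 1275.5 − 8.5(71) = 672, Qs = -334 + 6(71) = 92.
Shortage = 672 − 92 = 580.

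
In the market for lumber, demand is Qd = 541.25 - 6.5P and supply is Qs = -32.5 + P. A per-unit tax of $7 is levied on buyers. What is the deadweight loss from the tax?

Deadweight loss = 637/30

Pre-tax equilibrium: P* = 76.5, Q* = 44.
Tax on buyers shifts demand to Qd = 541.25 − 6.5(P + 7) = 495.75 - 6.5P.
495.75 - 6.5P = -32.5 + P gives seller price Ps = 2113/30; buyers pay Pb = 2113/30 + 7 = 2323/30.
New quantity: Q = 541.25 − 6.5(2323/30) = 569/15.
DWL = ½ × 7 × (44 − 569/15) = 637/30.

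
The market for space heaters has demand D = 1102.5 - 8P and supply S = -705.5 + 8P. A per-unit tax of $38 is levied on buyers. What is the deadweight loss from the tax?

Pre-tax equilibrium: P* = 113, Q* = 198.5.
Tax on buyers shifts demand to D = 1102.5 − 8(P + 38) = 798.5 - 8P.
798.5 - 8P = -705.5 + 8P gives seller price Ps = 94; buyers pay Pb = 94 + 38 = 132.
New quantity: Q = 1102.5 − 8(132) = 46.5.
DWL = ½ × 38 × (198.5 − 46.5) = 2888.

Deadweight loss = 2888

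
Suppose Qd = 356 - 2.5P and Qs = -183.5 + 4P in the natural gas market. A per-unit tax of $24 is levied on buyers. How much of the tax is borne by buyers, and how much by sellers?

Pre-tax equilibrium: P* = 83, Q* = 148.5.
Tax on buyers shifts demand to Qd = 356 − 2.5(P + 24) = 296 - 2.5P.
296 - 2.5P = -183.5 + 4P gives seller price Ps = 959/13; buyers pay Pb = 959/13 + 24 = 1271/13.
New quantity: Q = 356 − 2.5(1271/13) = 2901/26.
Buyer burden = 1271/13 − 83 = 192/13; seller burden = 83 − 959/13 = 120/13.

Buyers bear 192/13, sellers bear 120/13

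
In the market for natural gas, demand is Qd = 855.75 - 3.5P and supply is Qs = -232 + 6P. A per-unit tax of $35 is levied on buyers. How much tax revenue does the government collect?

Pre-tax equilibrium: P* = 114.5, Q* = 455.
Tax on buyers shifts demand to Qd = 855.75 − 3.5(P + 35) = 733.25 - 3.5P.
733.25 - 3.5P = -232 + 6P gives seller price Ps = 3861/38; buyers pay Pb = 3861/38 + 35 = 5191/38.
New quantity: Q = 855.75 − 3.5(5191/38) = 7175/19.
Revenue = 35 × 7175/19 = 251125/19.

Tax revenue = 251125/19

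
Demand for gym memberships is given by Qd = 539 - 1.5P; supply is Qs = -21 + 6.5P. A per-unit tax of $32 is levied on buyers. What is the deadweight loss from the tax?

Pre-tax equilibrium: P* = 70, Q* = 434.
Tax on buyers shifts demand to Qd = 539 − 1.5(P + 32) = 491 - 1.5P.
491 - 1.5P = -21 + 6.5P gives seller price Ps = 64; buyers pay Pb = 64 + 32 = 96.
New quantity: Q = 539 − 1.5(96) = 395.
DWL = ½ × 32 × (434 − 395) = 624.

Deadweight loss = 624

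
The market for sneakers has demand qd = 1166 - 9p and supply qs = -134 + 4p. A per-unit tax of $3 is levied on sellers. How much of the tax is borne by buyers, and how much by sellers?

Buyers bear 12/13, sellers bear 27/13

Pre-tax equilibrium: p* = 100, q* = 266.
Tax on sellers shifts supply to qs = -134 + 4(p − 3) = -146 + 4p.
1166 - 9p = -146 + 4p gives buyer price pb = 1312/13; sellers receive ps = 1312/13 − 3 = 1273/13.
New quantity: q = 1166 − 9(1312/13) = 3350/13.
Buyer burden = 1312/13 − 100 = 12/13; seller burden = 100 − 1273/13 = 27/13.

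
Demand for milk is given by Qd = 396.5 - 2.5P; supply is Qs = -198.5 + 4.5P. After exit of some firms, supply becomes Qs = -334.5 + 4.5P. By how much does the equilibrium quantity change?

ΔQ = -340/7

Original equilibrium: P* = 85, Q* = 184.
New equilibrium: 396.5 - 2.5P = -334.5 + 4.5P, so 731 = 7P and P' = 731/7; Q' = 396.5 − 2.5(731/7) = 948/7.
Change in quantity: 948/7 − 184 = -340/7.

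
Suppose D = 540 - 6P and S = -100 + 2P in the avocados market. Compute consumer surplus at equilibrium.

Consumer surplus = 300

Equilibrium: 540 - 6P = -100 + 2P gives P* = 80, Q* = 60.
Demand choke price (D = 0): P = 90.
CS = ½(90 − 80)(60) = 300.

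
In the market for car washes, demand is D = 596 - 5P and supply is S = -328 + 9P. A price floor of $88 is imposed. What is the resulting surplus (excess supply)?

Surplus = 308

Equilibrium price would be P* = 66, so the floor at 88 binds.
At P = 88: D = 156, S = 464.
Surplus = 464 − 156 = 308.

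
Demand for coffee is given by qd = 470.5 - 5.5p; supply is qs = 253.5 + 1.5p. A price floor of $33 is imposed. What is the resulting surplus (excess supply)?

Equilibrium price would be p* = 31, so the floor at 33 binds.
At p = 33: qd = 289, qs = 303.
Surplus = 303 − 289 = 14.

Surplus = 14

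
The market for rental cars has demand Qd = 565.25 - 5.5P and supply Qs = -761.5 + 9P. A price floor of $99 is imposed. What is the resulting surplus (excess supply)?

Equilibrium price would be P* = 91.5, so the floor at 99 binds.
At P = 99: Qd = 20.75, Qs = 129.5.
Surplus = 129.5 − 20.75 = 108.75.

Surplus = 108.75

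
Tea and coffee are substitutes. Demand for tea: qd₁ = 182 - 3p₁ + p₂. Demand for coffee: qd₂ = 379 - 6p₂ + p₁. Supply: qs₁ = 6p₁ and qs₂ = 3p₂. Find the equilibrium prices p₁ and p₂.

p₁ = 25.2125, p₂ = 44.9125

Market 1: 182 - 3p₁ + p₂ = 6p₁ → 9p₁ - p₂ = 182.
Market 2: 9p₂ - p₁ = 379.
Eliminating p₂: 9×(1) + 1×(2) gives 80p₁ = 2017, so p₁ = 25.2125.
Back-substitute into (2): p₂ = (379 + 1×25.2125) / 9 = 44.9125.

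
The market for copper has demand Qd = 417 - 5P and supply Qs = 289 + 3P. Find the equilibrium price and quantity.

P* = 16, Q* = 337

Set Qd = Qs: 417 - 5P = 289 + 3P.
128 = 8P, so P* = 16.
Q* = 417 − 5(16) = 337.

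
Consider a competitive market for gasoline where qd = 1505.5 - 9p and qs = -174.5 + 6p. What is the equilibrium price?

Set qd = qs: 1505.5 - 9p = -174.5 + 6p.
1680 = 15p, so p* = 112.
q* = 1505.5 − 9(112) = 497.5.

p* = 112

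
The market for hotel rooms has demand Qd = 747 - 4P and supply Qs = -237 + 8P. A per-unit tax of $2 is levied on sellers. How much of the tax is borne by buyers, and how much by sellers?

Buyers bear 4/3, sellers bear 2/3

Pre-tax equilibrium: P* = 82, Q* = 419.
Tax on sellers shifts supply to Qs = -237 + 8(P − 2) = -253 + 8P.
747 - 4P = -253 + 8P gives buyer price Pb = 250/3; sellers receive Ps = 250/3 − 2 = 244/3.
New quantity: Q = 747 − 4(250/3) = 1241/3.
Buyer burden = 250/3 − 82 = 4/3; seller burden = 82 − 244/3 = 2/3.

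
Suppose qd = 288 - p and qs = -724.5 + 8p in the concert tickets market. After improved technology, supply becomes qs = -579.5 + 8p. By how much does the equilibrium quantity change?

Δq = 145/9

Original equilibrium: p* = 112.5, q* = 175.5.
New equilibrium: 288 - p = -579.5 + 8p, so 867.5 = 9p and p' = 1735/18; q' = 288 − 1(1735/18) = 3449/18.
Change in quantity: 3449/18 − 175.5 = 145/9.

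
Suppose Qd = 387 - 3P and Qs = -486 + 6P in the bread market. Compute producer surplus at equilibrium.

Producer surplus = 768

Equilibrium: 387 - 3P = -486 + 6P gives P* = 97, Q* = 96.
Supply starts at P = 81 (where Qs = 0).
PS = ½(97 − 81)(96) = 768.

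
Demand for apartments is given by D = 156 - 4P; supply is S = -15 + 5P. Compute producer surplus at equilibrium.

Producer surplus = 640

Equilibrium: 156 - 4P = -15 + 5P gives P* = 19, Q* = 80.
Supply starts at P = 3 (where S = 0).
PS = ½(19 − 3)(80) = 640.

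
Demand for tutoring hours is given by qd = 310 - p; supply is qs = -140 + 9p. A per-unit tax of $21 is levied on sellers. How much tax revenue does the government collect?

Tax revenue = 5168.1

Pre-tax equilibrium: p* = 45, q* = 265.
Tax on sellers shifts supply to qs = -140 + 9(p − 21) = -329 + 9p.
310 - p = -329 + 9p gives buyer price pb = 63.9; sellers receive ps = 63.9 − 21 = 42.9.
New quantity: q = 310 − 1(63.9) = 246.1.
Revenue = 21 × 246.1 = 5168.1.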